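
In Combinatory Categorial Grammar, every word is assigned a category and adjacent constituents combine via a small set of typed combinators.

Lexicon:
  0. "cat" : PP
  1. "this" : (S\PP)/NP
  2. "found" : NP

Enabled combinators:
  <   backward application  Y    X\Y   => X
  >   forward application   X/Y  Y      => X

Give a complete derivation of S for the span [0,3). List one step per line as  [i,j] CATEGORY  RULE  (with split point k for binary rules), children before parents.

[0,3] S   <
  [0,1] "cat" : PP
  [1,3] S\PP   >
    [1,2] "this" : (S\PP)/NP
    [2,3] "found" : NP

[0,1] PP  lex  "cat"
[1,2] (S\PP)/NP  lex  "this"
[2,3] NP  lex  "found"
[1,3] S\PP  >  k=2
[0,3] S  <  k=1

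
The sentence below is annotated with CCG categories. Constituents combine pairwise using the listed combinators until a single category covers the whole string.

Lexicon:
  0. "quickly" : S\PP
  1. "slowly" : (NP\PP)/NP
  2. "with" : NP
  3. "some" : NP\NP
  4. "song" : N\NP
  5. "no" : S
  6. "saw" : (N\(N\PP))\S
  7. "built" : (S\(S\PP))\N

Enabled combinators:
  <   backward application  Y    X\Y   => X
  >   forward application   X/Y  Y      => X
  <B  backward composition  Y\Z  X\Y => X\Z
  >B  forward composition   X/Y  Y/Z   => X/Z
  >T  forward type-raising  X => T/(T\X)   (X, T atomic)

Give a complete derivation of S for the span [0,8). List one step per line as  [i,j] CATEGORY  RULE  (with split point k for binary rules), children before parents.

[0,1] S\PP  lex  "quickly"
[1,2] (NP\PP)/NP  lex  "slowly"
[2,3] NP  lex  "with"
[1,3] NP\PP  >  k=2
[3,4] NP\NP  lex  "some"
[4,5] N\NP  lex  "song"
[3,5] N\NP  <B  k=4
[1,5] N\PP  <B  k=3
[5,6] S  lex  "no"
[6,7] (N\(N\PP))\S  lex  "saw"
[5,7] N\(N\PP)  <  k=6
[1,7] N  <  k=5
[7,8] (S\(S\PP))\N  lex  "built"
[1,8] S\(S\PP)  <  k=7
[0,8] S  <  k=1

[0,8] S   <
  [0,1] "quickly" : S\PP
  [1,8] S\(S\PP)   <
    [1,7] N   <
      [1,5] N\PP   <B
        [1,3] NP\PP   >
          [1,2] "slowly" : (NP\PP)/NP
          [2,3] "with" : NP
        [3,5] N\NP   <B
          [3,4] "some" : NP\NP
          [4,5] "song" : N\NP
      [5,7] N\(N\PP)   <
        [5,6] "no" : S
        [6,7] "saw" : (N\(N\PP))\S
    [7,8] "built" : (S\(S\PP))\N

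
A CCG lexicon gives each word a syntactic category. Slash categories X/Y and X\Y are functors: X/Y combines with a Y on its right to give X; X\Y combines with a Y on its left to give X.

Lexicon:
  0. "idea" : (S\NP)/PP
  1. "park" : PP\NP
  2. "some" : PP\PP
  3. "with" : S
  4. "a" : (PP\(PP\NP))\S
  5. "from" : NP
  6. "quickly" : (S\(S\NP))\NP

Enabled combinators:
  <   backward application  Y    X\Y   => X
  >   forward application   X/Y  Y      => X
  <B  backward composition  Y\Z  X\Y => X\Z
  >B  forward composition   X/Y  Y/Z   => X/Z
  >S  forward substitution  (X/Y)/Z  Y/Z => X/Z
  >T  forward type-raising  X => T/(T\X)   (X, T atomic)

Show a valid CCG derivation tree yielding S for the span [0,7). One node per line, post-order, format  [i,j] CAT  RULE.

[0,7] S   <
  [0,5] S\NP   >
    [0,1] "idea" : (S\NP)/PP
    [1,5] PP   <
      [1,3] PP\NP   <B
        [1,2] "park" : PP\NP
        [2,3] "some" : PP\PP
      [3,5] PP\(PP\NP)   <
        [3,4] "with" : S
        [4,5] "a" : (PP\(PP\NP))\S
  [5,7] S\(S\NP)   <
    [5,6] "from" : NP
    [6,7] "quickly" : (S\(S\NP))\NP

[0,1] (S\NP)/PP  lex  "idea"
[1,2] PP\NP  lex  "park"
[2,3] PP\PP  lex  "some"
[1,3] PP\NP  <B  k=2
[3,4] S  lex  "with"
[4,5] (PP\(PP\NP))\S  lex  "a"
[3,5] PP\(PP\NP)  <  k=4
[1,5] PP  <  k=3
[0,5] S\NP  >  k=1
[5,6] NP  lex  "from"
[6,7] (S\(S\NP))\NP  lex  "quickly"
[5,7] S\(S\NP)  <  k=6
[0,7] S  <  k=5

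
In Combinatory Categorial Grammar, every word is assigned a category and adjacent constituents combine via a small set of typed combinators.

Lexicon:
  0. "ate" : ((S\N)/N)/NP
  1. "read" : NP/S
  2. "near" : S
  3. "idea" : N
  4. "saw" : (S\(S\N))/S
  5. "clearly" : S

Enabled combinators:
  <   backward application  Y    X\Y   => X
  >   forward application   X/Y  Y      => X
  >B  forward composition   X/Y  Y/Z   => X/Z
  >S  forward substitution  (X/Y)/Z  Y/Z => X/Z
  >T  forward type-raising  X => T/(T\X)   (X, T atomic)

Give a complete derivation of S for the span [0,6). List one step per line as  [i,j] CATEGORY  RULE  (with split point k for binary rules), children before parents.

[0,1] ((S\N)/N)/NP  lex  "ate"
[1,2] NP/S  lex  "read"
[2,3] S  lex  "near"
[1,3] NP  >  k=2
[0,3] (S\N)/N  >  k=1
[3,4] N  lex  "idea"
[0,4] S\N  >  k=3
[4,5] (S\(S\N))/S  lex  "saw"
[5,6] S  lex  "clearly"
[4,6] S\(S\N)  >  k=5
[0,6] S  <  k=4

[0,6] S   <
  [0,4] S\N   >
    [0,3] (S\N)/N   >
      [0,1] "ate" : ((S\N)/N)/NP
      [1,3] NP   >
        [1,2] "read" : NP/S
        [2,3] "near" : S
    [3,4] "idea" : N
  [4,6] S\(S\N)   >
    [4,5] "saw" : (S\(S\N))/S
    [5,6] "clearly" : S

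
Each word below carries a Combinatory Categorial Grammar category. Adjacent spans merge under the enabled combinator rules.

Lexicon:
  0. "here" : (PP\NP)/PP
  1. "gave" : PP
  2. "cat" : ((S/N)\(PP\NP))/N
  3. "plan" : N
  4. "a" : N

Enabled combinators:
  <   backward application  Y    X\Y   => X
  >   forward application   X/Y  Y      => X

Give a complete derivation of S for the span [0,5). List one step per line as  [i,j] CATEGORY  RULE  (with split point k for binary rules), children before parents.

[0,1] (PP\NP)/PP  lex  "here"
[1,2] PP  lex  "gave"
[0,2] PP\NP  >  k=1
[2,3] ((S/N)\(PP\NP))/N  lex  "cat"
[3,4] N  lex  "plan"
[2,4] (S/N)\(PP\NP)  >  k=3
[0,4] S/N  <  k=2
[4,5] N  lex  "a"
[0,5] S  >  k=4

[0,5] S   >
  [0,4] S/N   <
    [0,2] PP\NP   >
      [0,1] "here" : (PP\NP)/PP
      [1,2] "gave" : PP
    [2,4] (S/N)\(PP\NP)   >
      [2,3] "cat" : ((S/N)\(PP\NP))/N
      [3,4] "plan" : N
  [4,5] "a" : N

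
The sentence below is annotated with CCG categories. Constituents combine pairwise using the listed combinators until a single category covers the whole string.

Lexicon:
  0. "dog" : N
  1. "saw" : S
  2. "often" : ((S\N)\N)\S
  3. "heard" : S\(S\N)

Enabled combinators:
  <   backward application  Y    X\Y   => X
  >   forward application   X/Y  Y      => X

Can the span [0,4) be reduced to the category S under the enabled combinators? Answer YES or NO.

[0,4] S   <
  [0,3] S\N   <
    [0,1] "dog" : N
    [1,3] (S\N)\N   <
      [1,2] "saw" : S
      [2,3] "often" : ((S\N)\N)\S
  [3,4] "heard" : S\(S\N)

YES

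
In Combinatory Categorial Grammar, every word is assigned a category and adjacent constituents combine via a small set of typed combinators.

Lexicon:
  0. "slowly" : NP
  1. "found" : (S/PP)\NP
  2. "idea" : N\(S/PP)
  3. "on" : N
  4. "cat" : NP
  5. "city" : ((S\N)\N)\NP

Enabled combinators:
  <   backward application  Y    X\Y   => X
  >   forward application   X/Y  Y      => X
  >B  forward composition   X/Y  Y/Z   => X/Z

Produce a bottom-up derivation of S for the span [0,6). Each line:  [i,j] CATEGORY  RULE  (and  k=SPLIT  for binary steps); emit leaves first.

[0,1] NP  lex  "slowly"
[1,2] (S/PP)\NP  lex  "found"
[0,2] S/PP  <  k=1
[2,3] N\(S/PP)  lex  "idea"
[0,3] N  <  k=2
[3,4] N  lex  "on"
[4,5] NP  lex  "cat"
[5,6] ((S\N)\N)\NP  lex  "city"
[4,6] (S\N)\N  <  k=5
[3,6] S\N  <  k=4
[0,6] S  <  k=3

[0,6] S   <
  [0,3] N   <
    [0,2] S/PP   <
      [0,1] "slowly" : NP
      [1,2] "found" : (S/PP)\NP
    [2,3] "idea" : N\(S/PP)
  [3,6] S\N   <
    [3,4] "on" : N
    [4,6] (S\N)\N   <
      [4,5] "cat" : NP
      [5,6] "city" : ((S\N)\N)\NP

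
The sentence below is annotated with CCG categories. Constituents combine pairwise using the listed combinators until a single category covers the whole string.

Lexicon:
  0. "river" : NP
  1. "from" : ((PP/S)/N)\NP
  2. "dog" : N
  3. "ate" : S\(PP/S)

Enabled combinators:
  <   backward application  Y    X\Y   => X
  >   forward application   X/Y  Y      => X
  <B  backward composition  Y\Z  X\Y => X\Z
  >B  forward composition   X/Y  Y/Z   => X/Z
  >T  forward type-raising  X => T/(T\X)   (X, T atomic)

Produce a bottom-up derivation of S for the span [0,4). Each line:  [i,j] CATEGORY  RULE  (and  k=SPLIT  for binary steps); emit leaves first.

[0,1] NP  lex  "river"
[1,2] ((PP/S)/N)\NP  lex  "from"
[0,2] (PP/S)/N  <  k=1
[2,3] N  lex  "dog"
[0,3] PP/S  >  k=2
[3,4] S\(PP/S)  lex  "ate"
[0,4] S  <  k=3

[0,4] S   <
  [0,3] PP/S   >
    [0,2] (PP/S)/N   <
      [0,1] "river" : NP
      [1,2] "from" : ((PP/S)/N)\NP
    [2,3] "dog" : N
  [3,4] "ate" : S\(PP/S)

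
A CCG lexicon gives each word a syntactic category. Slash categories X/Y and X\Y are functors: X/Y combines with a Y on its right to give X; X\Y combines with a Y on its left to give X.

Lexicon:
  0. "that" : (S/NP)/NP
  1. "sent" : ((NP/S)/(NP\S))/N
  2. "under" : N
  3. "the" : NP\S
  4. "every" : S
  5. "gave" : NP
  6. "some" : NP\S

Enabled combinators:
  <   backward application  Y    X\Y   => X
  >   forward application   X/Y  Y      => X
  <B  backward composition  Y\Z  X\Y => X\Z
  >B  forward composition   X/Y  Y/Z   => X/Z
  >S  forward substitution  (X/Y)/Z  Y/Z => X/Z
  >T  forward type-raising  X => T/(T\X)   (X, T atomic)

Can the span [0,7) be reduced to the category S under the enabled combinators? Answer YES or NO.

(S/NP)/NP ((NP/S)/(NP\S))/N N NP\S S NP NP\S
CKY chart[0,7] = {N/(N\NP), NP, NP/(NP\NP), PP/(PP\NP), S/(S\NP)}; S ∉ chart

NO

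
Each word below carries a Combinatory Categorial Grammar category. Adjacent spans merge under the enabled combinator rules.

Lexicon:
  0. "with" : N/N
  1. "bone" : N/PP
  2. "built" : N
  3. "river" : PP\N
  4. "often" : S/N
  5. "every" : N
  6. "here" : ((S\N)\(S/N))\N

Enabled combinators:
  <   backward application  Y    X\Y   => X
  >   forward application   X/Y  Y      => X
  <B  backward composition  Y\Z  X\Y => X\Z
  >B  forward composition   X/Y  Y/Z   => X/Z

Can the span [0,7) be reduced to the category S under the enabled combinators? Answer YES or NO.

[0,7] S   <
  [0,4] N   >
    [0,2] N/PP   >B
      [0,1] "with" : N/N
      [1,2] "bone" : N/PP
    [2,4] PP   <
      [2,3] "built" : N
      [3,4] "river" : PP\N
  [4,7] S\N   <
    [4,5] "often" : S/N
    [5,7] (S\N)\(S/N)   <
      [5,6] "every" : N
      [6,7] "here" : ((S\N)\(S/N))\N

YES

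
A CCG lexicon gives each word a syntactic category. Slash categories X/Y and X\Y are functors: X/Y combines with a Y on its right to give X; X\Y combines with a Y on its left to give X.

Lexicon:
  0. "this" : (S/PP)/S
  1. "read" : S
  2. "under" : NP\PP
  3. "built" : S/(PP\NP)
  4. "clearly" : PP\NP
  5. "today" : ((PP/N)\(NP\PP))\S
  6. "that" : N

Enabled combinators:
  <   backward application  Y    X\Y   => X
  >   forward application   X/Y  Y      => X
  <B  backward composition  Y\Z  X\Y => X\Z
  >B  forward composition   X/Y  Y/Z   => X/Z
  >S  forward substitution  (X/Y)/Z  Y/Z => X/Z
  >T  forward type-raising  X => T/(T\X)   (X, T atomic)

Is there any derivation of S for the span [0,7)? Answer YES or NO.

[0,7] S   >
  [0,2] S/PP   >
    [0,1] "this" : (S/PP)/S
    [1,2] "read" : S
  [2,7] PP   >
    [2,6] PP/N   <
      [2,3] "under" : NP\PP
      [3,6] (PP/N)\(NP\PP)   <
        [3,5] S   >
          [3,4] "built" : S/(PP\NP)
          [4,5] "clearly" : PP\NP
        [5,6] "today" : ((PP/N)\(NP\PP))\S
    [6,7] "that" : N

YES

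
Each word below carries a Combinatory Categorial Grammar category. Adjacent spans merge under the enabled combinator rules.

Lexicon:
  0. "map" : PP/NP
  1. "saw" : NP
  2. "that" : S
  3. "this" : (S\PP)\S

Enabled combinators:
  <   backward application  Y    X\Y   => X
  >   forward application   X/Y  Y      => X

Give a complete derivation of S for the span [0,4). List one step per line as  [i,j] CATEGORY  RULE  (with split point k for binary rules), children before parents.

[0,1] PP/NP  lex  "map"
[1,2] NP  lex  "saw"
[0,2] PP  >  k=1
[2,3] S  lex  "that"
[3,4] (S\PP)\S  lex  "this"
[2,4] S\PP  <  k=3
[0,4] S  <  k=2

[0,4] S   <
  [0,2] PP   >
    [0,1] "map" : PP/NP
    [1,2] "saw" : NP
  [2,4] S\PP   <
    [2,3] "that" : S
    [3,4] "this" : (S\PP)\S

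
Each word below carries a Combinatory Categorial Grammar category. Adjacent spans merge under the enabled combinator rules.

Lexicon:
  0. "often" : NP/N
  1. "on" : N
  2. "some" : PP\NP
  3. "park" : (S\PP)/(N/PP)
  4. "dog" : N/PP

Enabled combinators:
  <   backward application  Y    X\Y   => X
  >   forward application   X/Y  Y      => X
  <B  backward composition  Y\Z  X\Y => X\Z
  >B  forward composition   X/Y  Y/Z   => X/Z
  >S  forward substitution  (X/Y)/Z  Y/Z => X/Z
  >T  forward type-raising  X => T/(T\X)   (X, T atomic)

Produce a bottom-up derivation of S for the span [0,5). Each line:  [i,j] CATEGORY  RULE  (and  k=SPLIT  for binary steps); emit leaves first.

[0,1] NP/N  lex  "often"
[1,2] N  lex  "on"
[0,2] NP  >  k=1
[2,3] PP\NP  lex  "some"
[3,4] (S\PP)/(N/PP)  lex  "park"
[4,5] N/PP  lex  "dog"
[3,5] S\PP  >  k=4
[2,5] S\NP  <B  k=3
[0,5] S  <  k=2

[0,5] S   <
  [0,2] NP   >
    [0,1] "often" : NP/N
    [1,2] "on" : N
  [2,5] S\NP   <B
    [2,3] "some" : PP\NP
    [3,5] S\PP   >
      [3,4] "park" : (S\PP)/(N/PP)
      [4,5] "dog" : N/PP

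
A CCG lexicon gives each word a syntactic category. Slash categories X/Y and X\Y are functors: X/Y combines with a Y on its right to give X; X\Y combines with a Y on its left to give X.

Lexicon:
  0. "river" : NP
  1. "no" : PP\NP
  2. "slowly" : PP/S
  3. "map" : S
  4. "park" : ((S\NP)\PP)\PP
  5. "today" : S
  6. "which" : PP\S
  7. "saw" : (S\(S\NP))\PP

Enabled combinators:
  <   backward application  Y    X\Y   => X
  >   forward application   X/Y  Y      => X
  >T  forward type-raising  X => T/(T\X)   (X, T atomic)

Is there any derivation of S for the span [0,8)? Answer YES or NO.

[0,8] S   <
  [0,5] S\NP   <
    [0,2] PP   >
      [0,1] PP/(PP\NP)   >T
        [0,1] "river" : NP
      [1,2] "no" : PP\NP
    [2,5] (S\NP)\PP   <
      [2,4] PP   >
        [2,3] "slowly" : PP/S
        [3,4] "map" : S
      [4,5] "park" : ((S\NP)\PP)\PP
  [5,8] S\(S\NP)   <
    [5,7] PP   <
      [5,6] "today" : S
      [6,7] "which" : PP\S
    [7,8] "saw" : (S\(S\NP))\PP

YES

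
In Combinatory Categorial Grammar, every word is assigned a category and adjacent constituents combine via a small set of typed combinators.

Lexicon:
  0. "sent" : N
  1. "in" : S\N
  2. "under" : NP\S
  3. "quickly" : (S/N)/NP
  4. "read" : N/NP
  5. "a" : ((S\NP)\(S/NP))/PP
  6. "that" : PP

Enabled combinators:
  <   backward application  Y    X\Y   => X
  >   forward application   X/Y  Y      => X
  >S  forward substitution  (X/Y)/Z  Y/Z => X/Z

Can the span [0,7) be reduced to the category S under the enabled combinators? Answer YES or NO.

YES

[0,7] S   <
  [0,3] NP   <
    [0,2] S   <
      [0,1] "sent" : N
      [1,2] "in" : S\N
    [2,3] "under" : NP\S
  [3,7] S\NP   <
    [3,5] S/NP   >S
      [3,4] "quickly" : (S/N)/NP
      [4,5] "read" : N/NP
    [5,7] (S\NP)\(S/NP)   >
      [5,6] "a" : ((S\NP)\(S/NP))/PP
      [6,7] "that" : PP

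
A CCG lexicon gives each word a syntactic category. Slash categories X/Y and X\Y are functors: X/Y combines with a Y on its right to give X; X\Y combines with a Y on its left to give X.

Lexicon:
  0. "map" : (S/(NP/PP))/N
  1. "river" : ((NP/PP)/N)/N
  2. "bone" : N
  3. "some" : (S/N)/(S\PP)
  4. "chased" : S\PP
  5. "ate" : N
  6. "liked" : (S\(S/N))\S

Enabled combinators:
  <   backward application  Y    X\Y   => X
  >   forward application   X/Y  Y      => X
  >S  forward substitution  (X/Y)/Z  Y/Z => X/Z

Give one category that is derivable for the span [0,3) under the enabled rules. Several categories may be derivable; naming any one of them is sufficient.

S/N

[0,7] S   <
  [0,3] S/N   >S
    [0,1] "map" : (S/(NP/PP))/N
    [1,3] (NP/PP)/N   >
      [1,2] "river" : ((NP/PP)/N)/N
      [2,3] "bone" : N
  [3,7] S\(S/N)   <
    [3,6] S   >
      [3,5] S/N   >
        [3,4] "some" : (S/N)/(S\PP)
        [4,5] "chased" : S\PP
      [5,6] "ate" : N
    [6,7] "liked" : (S\(S/N))\S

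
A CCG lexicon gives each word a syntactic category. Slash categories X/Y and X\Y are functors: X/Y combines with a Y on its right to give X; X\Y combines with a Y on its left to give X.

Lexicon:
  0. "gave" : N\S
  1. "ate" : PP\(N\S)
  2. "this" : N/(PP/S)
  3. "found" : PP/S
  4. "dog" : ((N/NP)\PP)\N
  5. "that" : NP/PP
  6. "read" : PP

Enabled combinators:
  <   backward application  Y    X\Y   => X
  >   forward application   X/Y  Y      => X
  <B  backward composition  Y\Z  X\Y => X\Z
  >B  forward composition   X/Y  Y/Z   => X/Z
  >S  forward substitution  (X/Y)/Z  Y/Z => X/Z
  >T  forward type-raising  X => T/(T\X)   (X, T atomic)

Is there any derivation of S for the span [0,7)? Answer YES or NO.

NO

N\S PP\(N\S) N/(PP/S) PP/S ((N/NP)\PP)\N NP/PP PP
CKY chart[0,7] = {N, N/(NP\NP), N/(N\N), N/(PP\PP), NP/(NP\N), PP/(PP\N), S/(S\N)}; S ∉ chart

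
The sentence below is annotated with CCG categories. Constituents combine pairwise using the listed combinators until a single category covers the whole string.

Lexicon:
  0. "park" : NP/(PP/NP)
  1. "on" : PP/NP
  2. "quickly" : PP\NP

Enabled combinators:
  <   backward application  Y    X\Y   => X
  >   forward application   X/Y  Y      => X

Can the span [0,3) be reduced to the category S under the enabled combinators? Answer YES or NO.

NO

NP/(PP/NP) PP/NP PP\NP
CKY chart[0,3] = {PP}; S ∉ chart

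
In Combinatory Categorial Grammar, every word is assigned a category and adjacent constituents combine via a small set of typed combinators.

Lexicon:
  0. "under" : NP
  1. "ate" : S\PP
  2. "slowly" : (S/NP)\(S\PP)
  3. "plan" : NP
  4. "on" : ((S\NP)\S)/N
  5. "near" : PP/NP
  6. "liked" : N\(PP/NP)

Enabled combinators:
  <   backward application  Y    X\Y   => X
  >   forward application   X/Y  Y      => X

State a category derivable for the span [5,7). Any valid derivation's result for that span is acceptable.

[0,7] S   <
  [0,1] "under" : NP
  [1,7] S\NP   <
    [1,4] S   >
      [1,3] S/NP   <
        [1,2] "ate" : S\PP
        [2,3] "slowly" : (S/NP)\(S\PP)
      [3,4] "plan" : NP
    [4,7] (S\NP)\S   >
      [4,5] "on" : ((S\NP)\S)/N
      [5,7] N   <
        [5,6] "near" : PP/NP
        [6,7] "liked" : N\(PP/NP)

N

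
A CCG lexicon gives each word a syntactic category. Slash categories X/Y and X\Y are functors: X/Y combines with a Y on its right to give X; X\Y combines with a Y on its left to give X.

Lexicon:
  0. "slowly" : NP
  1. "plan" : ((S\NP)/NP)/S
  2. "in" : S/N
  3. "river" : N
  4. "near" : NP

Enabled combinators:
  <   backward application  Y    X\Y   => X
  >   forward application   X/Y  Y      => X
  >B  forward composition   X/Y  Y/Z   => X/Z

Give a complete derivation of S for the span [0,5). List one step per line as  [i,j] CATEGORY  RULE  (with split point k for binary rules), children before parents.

[0,1] NP  lex  "slowly"
[1,2] ((S\NP)/NP)/S  lex  "plan"
[2,3] S/N  lex  "in"
[3,4] N  lex  "river"
[2,4] S  >  k=3
[1,4] (S\NP)/NP  >  k=2
[4,5] NP  lex  "near"
[1,5] S\NP  >  k=4
[0,5] S  <  k=1

[0,5] S   <
  [0,1] "slowly" : NP
  [1,5] S\NP   >
    [1,4] (S\NP)/NP   >
      [1,2] "plan" : ((S\NP)/NP)/S
      [2,4] S   >
        [2,3] "in" : S/N
        [3,4] "river" : N
    [4,5] "near" : NP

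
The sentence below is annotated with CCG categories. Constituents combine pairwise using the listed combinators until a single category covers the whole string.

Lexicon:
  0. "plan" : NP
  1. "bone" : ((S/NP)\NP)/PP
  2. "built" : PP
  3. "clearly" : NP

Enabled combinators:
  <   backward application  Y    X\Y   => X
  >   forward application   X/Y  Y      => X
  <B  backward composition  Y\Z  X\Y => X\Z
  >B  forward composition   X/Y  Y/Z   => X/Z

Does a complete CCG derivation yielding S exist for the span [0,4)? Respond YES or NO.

[0,4] S   >
  [0,3] S/NP   <
    [0,1] "plan" : NP
    [1,3] (S/NP)\NP   >
      [1,2] "bone" : ((S/NP)\NP)/PP
      [2,3] "built" : PP
  [3,4] "clearly" : NP

YES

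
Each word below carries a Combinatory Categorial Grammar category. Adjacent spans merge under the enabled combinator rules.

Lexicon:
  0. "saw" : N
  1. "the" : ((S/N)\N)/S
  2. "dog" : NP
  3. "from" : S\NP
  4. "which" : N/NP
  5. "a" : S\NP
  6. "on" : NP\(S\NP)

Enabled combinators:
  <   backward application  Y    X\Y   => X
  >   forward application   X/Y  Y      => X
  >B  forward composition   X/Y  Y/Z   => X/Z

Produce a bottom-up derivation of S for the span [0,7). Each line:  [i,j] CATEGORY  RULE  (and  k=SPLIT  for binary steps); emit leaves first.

[0,7] S   >
  [0,5] S/NP   >B
    [0,4] S/N   <
      [0,1] "saw" : N
      [1,4] (S/N)\N   >
        [1,2] "the" : ((S/N)\N)/S
        [2,4] S   <
          [2,3] "dog" : NP
          [3,4] "from" : S\NP
    [4,5] "which" : N/NP
  [5,7] NP   <
    [5,6] "a" : S\NP
    [6,7] "on" : NP\(S\NP)

[0,1] N  lex  "saw"
[1,2] ((S/N)\N)/S  lex  "the"
[2,3] NP  lex  "dog"
[3,4] S\NP  lex  "from"
[2,4] S  <  k=3
[1,4] (S/N)\N  >  k=2
[0,4] S/N  <  k=1
[4,5] N/NP  lex  "which"
[0,5] S/NP  >B  k=4
[5,6] S\NP  lex  "a"
[6,7] NP\(S\NP)  lex  "on"
[5,7] NP  <  k=6
[0,7] S  >  k=5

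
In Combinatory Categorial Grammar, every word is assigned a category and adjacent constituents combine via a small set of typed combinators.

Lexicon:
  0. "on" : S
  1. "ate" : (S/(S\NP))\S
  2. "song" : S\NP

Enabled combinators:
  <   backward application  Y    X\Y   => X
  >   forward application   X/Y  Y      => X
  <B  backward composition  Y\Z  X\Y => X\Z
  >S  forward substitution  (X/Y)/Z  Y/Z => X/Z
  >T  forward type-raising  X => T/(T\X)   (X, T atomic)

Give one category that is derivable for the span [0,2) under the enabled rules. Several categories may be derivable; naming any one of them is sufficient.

S/(S\NP)

[0,3] S   >
  [0,2] S/(S\NP)   <
    [0,1] "on" : S
    [1,2] "ate" : (S/(S\NP))\S
  [2,3] "song" : S\NP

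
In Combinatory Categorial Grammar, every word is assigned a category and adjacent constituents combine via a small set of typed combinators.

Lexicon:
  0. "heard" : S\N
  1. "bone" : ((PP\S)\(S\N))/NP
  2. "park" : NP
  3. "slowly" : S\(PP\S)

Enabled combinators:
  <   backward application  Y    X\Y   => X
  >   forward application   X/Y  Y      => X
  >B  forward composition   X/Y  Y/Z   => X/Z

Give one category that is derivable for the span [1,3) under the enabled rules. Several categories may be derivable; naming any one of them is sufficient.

[0,4] S   <
  [0,3] PP\S   <
    [0,1] "heard" : S\N
    [1,3] (PP\S)\(S\N)   >
      [1,2] "bone" : ((PP\S)\(S\N))/NP
      [2,3] "park" : NP
  [3,4] "slowly" : S\(PP\S)

(PP\S)\(S\N)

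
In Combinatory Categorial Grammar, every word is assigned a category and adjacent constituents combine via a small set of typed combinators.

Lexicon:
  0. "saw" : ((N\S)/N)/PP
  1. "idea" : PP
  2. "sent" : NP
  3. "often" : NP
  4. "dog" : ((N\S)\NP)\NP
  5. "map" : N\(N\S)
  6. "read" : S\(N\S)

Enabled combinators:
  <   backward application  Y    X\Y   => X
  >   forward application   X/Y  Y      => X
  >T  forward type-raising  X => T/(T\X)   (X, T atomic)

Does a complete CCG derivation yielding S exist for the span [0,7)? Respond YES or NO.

[0,7] S   <
  [0,6] N\S   >
    [0,2] (N\S)/N   >
      [0,1] "saw" : ((N\S)/N)/PP
      [1,2] "idea" : PP
    [2,6] N   <
      [2,5] N\S   <
        [2,3] "sent" : NP
        [3,5] (N\S)\NP   <
          [3,4] "often" : NP
          [4,5] "dog" : ((N\S)\NP)\NP
      [5,6] "map" : N\(N\S)
  [6,7] "read" : S\(N\S)

YES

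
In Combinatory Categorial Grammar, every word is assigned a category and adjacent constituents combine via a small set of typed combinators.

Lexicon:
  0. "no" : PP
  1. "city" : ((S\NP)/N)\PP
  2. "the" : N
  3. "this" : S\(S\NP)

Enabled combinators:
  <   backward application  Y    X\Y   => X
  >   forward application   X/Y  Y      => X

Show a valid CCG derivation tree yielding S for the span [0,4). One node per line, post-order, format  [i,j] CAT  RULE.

[0,1] PP  lex  "no"
[1,2] ((S\NP)/N)\PP  lex  "city"
[0,2] (S\NP)/N  <  k=1
[2,3] N  lex  "the"
[0,3] S\NP  >  k=2
[3,4] S\(S\NP)  lex  "this"
[0,4] S  <  k=3

[0,4] S   <
  [0,3] S\NP   >
    [0,2] (S\NP)/N   <
      [0,1] "no" : PP
      [1,2] "city" : ((S\NP)/N)\PP
    [2,3] "the" : N
  [3,4] "this" : S\(S\NP)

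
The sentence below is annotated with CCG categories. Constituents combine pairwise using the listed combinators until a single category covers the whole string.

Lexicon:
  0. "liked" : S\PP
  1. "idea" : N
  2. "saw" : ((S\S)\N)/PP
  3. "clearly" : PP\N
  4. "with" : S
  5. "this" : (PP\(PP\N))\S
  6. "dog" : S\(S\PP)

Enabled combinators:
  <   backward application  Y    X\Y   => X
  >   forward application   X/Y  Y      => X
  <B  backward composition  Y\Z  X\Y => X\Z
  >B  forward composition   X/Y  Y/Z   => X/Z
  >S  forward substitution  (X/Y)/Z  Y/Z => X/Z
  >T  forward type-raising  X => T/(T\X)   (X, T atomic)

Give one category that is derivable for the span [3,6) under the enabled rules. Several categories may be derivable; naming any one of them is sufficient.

[0,7] S   <
  [0,6] S\PP   <B
    [0,1] "liked" : S\PP
    [1,6] S\S   <
      [1,2] "idea" : N
      [2,6] (S\S)\N   >
        [2,3] "saw" : ((S\S)\N)/PP
        [3,6] PP   <
          [3,4] "clearly" : PP\N
          [4,6] PP\(PP\N)   <
            [4,5] "with" : S
            [5,6] "this" : (PP\(PP\N))\S
  [6,7] "dog" : S\(S\PP)

PP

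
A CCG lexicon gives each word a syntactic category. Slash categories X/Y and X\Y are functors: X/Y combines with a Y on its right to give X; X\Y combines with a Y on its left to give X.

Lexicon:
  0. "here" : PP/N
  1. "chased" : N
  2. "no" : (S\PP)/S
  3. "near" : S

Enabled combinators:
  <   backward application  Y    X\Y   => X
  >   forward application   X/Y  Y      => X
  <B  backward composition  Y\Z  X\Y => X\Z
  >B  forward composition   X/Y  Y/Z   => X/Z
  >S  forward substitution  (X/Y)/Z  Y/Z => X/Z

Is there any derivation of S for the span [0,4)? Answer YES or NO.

[0,4] S   <
  [0,2] PP   >
    [0,1] "here" : PP/N
    [1,2] "chased" : N
  [2,4] S\PP   >
    [2,3] "no" : (S\PP)/S
    [3,4] "near" : S

YES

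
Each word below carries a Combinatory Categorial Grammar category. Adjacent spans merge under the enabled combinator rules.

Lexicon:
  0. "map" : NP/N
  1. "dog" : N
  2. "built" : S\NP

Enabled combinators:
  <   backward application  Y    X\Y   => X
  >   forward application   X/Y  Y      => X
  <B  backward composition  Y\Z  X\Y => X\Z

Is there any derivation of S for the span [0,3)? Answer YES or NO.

YES

[0,3] S   <
  [0,2] NP   >
    [0,1] "map" : NP/N
    [1,2] "dog" : N
  [2,3] "built" : S\NP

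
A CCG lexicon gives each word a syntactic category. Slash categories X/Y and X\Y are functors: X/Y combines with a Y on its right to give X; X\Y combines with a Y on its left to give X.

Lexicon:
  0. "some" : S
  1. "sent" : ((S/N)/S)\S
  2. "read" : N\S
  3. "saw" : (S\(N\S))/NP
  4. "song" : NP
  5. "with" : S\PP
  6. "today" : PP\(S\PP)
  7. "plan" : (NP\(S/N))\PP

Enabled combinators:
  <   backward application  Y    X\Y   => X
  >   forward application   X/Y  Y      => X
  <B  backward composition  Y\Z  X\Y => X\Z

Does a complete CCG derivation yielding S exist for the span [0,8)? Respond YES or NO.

NO

S ((S/N)/S)\S N\S (S\(N\S))/NP NP S\PP PP\(S\PP) (NP\(S/N))\PP
CKY chart[0,8] = {NP}; S ∉ chart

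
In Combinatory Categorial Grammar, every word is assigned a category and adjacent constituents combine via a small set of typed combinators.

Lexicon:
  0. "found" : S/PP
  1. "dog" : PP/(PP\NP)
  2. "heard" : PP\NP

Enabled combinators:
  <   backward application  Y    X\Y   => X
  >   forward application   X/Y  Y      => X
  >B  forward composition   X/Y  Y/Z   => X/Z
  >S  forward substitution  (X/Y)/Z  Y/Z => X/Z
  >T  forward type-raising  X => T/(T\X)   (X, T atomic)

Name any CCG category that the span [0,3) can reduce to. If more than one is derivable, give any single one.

S

[0,3] S   >
  [0,1] "found" : S/PP
  [1,3] PP   >
    [1,2] "dog" : PP/(PP\NP)
    [2,3] "heard" : PP\NP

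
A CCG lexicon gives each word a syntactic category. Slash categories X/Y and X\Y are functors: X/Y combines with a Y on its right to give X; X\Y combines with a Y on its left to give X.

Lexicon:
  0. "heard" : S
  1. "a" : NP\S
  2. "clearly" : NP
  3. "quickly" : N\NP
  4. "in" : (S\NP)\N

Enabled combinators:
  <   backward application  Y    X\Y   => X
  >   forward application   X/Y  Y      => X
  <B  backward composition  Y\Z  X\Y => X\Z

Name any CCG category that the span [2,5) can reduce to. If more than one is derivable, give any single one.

[0,5] S   <
  [0,2] NP   <
    [0,1] "heard" : S
    [1,2] "a" : NP\S
  [2,5] S\NP   <
    [2,4] N   <
      [2,3] "clearly" : NP
      [3,4] "quickly" : N\NP
    [4,5] "in" : (S\NP)\N

S\NP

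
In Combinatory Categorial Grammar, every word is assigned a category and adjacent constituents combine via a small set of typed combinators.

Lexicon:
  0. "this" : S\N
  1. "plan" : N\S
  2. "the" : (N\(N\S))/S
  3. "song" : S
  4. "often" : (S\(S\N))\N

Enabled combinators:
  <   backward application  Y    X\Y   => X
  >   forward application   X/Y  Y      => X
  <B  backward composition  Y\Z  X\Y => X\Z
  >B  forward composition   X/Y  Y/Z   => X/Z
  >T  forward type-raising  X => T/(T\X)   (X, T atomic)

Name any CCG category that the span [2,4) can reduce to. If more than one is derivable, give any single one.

[0,5] S   <
  [0,1] "this" : S\N
  [1,5] S\(S\N)   <
    [1,4] N   <
      [1,2] "plan" : N\S
      [2,4] N\(N\S)   >
        [2,3] "the" : (N\(N\S))/S
        [3,4] "song" : S
    [4,5] "often" : (S\(S\N))\N

N\(N\S)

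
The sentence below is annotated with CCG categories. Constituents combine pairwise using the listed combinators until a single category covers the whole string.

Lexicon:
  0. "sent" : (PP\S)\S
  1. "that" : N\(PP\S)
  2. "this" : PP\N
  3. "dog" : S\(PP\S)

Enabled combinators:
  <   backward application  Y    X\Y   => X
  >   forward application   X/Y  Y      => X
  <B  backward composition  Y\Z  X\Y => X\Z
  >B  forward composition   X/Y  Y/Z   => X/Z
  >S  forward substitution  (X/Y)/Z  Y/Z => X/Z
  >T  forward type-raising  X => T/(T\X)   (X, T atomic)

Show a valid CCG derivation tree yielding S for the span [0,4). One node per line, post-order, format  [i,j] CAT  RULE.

[0,1] (PP\S)\S  lex  "sent"
[1,2] N\(PP\S)  lex  "that"
[0,2] N\S  <B  k=1
[2,3] PP\N  lex  "this"
[0,3] PP\S  <B  k=2
[3,4] S\(PP\S)  lex  "dog"
[0,4] S  <  k=3

[0,4] S   <
  [0,3] PP\S   <B
    [0,2] N\S   <B
      [0,1] "sent" : (PP\S)\S
      [1,2] "that" : N\(PP\S)
    [2,3] "this" : PP\N
  [3,4] "dog" : S\(PP\S)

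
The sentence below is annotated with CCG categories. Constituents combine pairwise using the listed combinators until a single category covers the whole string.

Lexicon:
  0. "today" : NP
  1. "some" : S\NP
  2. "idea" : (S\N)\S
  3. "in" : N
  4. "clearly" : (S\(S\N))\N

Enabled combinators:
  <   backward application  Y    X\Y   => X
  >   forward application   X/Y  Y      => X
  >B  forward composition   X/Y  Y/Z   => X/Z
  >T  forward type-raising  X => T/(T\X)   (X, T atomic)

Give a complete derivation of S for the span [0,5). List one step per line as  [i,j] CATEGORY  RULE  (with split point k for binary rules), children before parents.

[0,1] NP  lex  "today"
[0,1] S/(S\NP)  >T
[1,2] S\NP  lex  "some"
[0,2] S  >  k=1
[2,3] (S\N)\S  lex  "idea"
[0,3] S\N  <  k=2
[3,4] N  lex  "in"
[4,5] (S\(S\N))\N  lex  "clearly"
[3,5] S\(S\N)  <  k=4
[0,5] S  <  k=3

[0,5] S   <
  [0,3] S\N   <
    [0,2] S   >
      [0,1] S/(S\NP)   >T
        [0,1] "today" : NP
      [1,2] "some" : S\NP
    [2,3] "idea" : (S\N)\S
  [3,5] S\(S\N)   <
    [3,4] "in" : N
    [4,5] "clearly" : (S\(S\N))\N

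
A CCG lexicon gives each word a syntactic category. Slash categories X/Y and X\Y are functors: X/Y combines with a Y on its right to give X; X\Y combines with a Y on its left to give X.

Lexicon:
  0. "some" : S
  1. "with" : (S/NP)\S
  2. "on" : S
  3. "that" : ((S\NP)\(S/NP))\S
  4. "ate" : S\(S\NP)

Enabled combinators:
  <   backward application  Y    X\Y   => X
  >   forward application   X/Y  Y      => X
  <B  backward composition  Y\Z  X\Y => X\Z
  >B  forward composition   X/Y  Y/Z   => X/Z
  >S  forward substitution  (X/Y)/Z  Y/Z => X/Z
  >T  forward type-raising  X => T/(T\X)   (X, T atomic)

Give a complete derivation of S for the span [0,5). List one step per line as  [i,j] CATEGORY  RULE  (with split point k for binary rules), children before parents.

[0,1] S  lex  "some"
[1,2] (S/NP)\S  lex  "with"
[0,2] S/NP  <  k=1
[2,3] S  lex  "on"
[3,4] ((S\NP)\(S/NP))\S  lex  "that"
[2,4] (S\NP)\(S/NP)  <  k=3
[0,4] S\NP  <  k=2
[4,5] S\(S\NP)  lex  "ate"
[0,5] S  <  k=4

[0,5] S   <
  [0,4] S\NP   <
    [0,2] S/NP   <
      [0,1] "some" : S
      [1,2] "with" : (S/NP)\S
    [2,4] (S\NP)\(S/NP)   <
      [2,3] "on" : S
      [3,4] "that" : ((S\NP)\(S/NP))\S
  [4,5] "ate" : S\(S\NP)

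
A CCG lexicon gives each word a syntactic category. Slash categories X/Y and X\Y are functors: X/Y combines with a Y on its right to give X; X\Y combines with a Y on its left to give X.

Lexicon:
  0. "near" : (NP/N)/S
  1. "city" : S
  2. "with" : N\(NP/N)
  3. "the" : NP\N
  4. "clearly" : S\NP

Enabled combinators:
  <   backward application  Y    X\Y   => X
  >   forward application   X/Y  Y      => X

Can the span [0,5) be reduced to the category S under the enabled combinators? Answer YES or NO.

[0,5] S   <
  [0,4] NP   <
    [0,3] N   <
      [0,2] NP/N   >
        [0,1] "near" : (NP/N)/S
        [1,2] "city" : S
      [2,3] "with" : N\(NP/N)
    [3,4] "the" : NP\N
  [4,5] "clearly" : S\NP

YES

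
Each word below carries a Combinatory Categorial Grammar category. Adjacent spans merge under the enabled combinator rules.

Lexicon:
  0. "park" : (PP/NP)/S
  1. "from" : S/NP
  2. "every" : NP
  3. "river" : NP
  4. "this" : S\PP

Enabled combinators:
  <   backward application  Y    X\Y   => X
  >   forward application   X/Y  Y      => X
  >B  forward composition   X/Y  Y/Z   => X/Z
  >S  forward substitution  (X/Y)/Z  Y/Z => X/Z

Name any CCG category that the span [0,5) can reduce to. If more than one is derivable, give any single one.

S

[0,5] S   <
  [0,4] PP   >
    [0,3] PP/NP   >
      [0,1] "park" : (PP/NP)/S
      [1,3] S   >
        [1,2] "from" : S/NP
        [2,3] "every" : NP
    [3,4] "river" : NP
  [4,5] "this" : S\PP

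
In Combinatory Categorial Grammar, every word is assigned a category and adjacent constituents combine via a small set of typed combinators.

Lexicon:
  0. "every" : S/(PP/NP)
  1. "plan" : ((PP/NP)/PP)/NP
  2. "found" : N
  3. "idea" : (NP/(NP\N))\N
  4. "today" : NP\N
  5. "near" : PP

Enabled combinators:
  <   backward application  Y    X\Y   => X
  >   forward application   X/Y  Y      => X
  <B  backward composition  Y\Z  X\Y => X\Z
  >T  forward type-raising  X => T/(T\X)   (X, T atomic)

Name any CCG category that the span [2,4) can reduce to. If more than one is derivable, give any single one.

NP/(NP\N)

[0,6] S   >
  [0,1] "every" : S/(PP/NP)
  [1,6] PP/NP   >
    [1,5] (PP/NP)/PP   >
      [1,2] "plan" : ((PP/NP)/PP)/NP
      [2,5] NP   >
        [2,4] NP/(NP\N)   <
          [2,3] "found" : N
          [3,4] "idea" : (NP/(NP\N))\N
        [4,5] "today" : NP\N
    [5,6] "near" : PP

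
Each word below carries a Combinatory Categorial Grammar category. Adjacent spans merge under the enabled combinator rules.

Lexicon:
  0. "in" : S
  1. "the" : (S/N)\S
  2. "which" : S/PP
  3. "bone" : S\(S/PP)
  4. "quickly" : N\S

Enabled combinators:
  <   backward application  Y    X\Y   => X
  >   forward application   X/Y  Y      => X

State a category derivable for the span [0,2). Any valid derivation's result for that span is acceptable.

[0,5] S   >
  [0,2] S/N   <
    [0,1] "in" : S
    [1,2] "the" : (S/N)\S
  [2,5] N   <
    [2,4] S   <
      [2,3] "which" : S/PP
      [3,4] "bone" : S\(S/PP)
    [4,5] "quickly" : N\S

S/N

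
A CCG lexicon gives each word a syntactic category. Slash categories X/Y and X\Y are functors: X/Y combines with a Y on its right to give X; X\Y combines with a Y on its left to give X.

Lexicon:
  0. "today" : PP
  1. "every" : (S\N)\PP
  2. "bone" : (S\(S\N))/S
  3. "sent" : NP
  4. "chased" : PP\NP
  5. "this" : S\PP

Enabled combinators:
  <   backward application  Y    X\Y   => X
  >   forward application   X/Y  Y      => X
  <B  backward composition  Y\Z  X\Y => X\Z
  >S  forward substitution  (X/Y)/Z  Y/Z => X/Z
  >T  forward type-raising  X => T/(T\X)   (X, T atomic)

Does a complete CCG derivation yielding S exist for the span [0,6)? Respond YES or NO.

YES

[0,6] S   <
  [0,2] S\N   <
    [0,1] "today" : PP
    [1,2] "every" : (S\N)\PP
  [2,6] S\(S\N)   >
    [2,3] "bone" : (S\(S\N))/S
    [3,6] S   <
      [3,4] "sent" : NP
      [4,6] S\NP   <B
        [4,5] "chased" : PP\NP
        [5,6] "this" : S\PP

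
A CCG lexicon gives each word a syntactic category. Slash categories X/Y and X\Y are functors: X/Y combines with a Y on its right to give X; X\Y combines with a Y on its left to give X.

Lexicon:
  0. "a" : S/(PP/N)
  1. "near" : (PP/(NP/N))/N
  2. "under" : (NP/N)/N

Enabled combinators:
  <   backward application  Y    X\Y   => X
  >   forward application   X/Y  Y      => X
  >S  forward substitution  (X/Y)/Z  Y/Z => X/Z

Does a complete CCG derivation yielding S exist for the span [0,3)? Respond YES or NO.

[0,3] S   >
  [0,1] "a" : S/(PP/N)
  [1,3] PP/N   >S
    [1,2] "near" : (PP/(NP/N))/N
    [2,3] "under" : (NP/N)/N

YES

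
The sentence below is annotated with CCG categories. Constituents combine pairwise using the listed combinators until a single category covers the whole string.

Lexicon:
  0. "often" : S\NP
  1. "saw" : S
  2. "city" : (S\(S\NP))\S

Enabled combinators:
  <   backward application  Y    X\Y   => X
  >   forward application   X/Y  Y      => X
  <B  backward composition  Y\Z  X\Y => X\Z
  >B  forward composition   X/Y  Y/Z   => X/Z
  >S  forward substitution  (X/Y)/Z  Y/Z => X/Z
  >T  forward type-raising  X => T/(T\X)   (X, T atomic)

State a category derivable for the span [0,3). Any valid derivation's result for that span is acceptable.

S

[0,3] S   <
  [0,1] "often" : S\NP
  [1,3] S\(S\NP)   <
    [1,2] "saw" : S
    [2,3] "city" : (S\(S\NP))\S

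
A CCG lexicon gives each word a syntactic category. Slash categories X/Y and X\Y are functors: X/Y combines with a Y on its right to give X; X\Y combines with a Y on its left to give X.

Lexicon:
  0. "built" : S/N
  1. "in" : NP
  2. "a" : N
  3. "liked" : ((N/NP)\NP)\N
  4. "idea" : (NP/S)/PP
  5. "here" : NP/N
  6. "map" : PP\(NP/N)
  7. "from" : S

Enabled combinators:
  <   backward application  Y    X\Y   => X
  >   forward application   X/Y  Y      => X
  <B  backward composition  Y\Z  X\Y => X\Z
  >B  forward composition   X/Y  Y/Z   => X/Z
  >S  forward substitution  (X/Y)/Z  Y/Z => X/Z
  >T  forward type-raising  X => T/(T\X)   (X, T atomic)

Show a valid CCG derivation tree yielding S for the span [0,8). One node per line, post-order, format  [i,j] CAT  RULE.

[0,8] S   >
  [0,4] S/NP   >B
    [0,1] "built" : S/N
    [1,4] N/NP   <
      [1,2] "in" : NP
      [2,4] (N/NP)\NP   <
        [2,3] "a" : N
        [3,4] "liked" : ((N/NP)\NP)\N
  [4,8] NP   >
    [4,7] NP/S   >
      [4,5] "idea" : (NP/S)/PP
      [5,7] PP   <
        [5,6] "here" : NP/N
        [6,7] "map" : PP\(NP/N)
    [7,8] "from" : S

[0,1] S/N  lex  "built"
[1,2] NP  lex  "in"
[2,3] N  lex  "a"
[3,4] ((N/NP)\NP)\N  lex  "liked"
[2,4] (N/NP)\NP  <  k=3
[1,4] N/NP  <  k=2
[0,4] S/NP  >B  k=1
[4,5] (NP/S)/PP  lex  "idea"
[5,6] NP/N  lex  "here"
[6,7] PP\(NP/N)  lex  "map"
[5,7] PP  <  k=6
[4,7] NP/S  >  k=5
[7,8] S  lex  "from"
[4,8] NP  >  k=7
[0,8] S  >  k=4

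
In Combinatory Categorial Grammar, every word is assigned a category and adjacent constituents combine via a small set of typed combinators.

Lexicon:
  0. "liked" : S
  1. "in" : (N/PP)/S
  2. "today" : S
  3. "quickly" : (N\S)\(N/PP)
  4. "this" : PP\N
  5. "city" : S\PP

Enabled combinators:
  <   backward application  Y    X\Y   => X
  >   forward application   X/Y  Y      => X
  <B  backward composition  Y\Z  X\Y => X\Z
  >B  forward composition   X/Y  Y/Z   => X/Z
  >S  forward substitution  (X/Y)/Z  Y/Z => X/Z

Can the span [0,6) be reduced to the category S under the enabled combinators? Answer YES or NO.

[0,6] S   <
  [0,5] PP   <
    [0,4] N   <
      [0,1] "liked" : S
      [1,4] N\S   <
        [1,3] N/PP   >
          [1,2] "in" : (N/PP)/S
          [2,3] "today" : S
        [3,4] "quickly" : (N\S)\(N/PP)
    [4,5] "this" : PP\N
  [5,6] "city" : S\PP

YES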